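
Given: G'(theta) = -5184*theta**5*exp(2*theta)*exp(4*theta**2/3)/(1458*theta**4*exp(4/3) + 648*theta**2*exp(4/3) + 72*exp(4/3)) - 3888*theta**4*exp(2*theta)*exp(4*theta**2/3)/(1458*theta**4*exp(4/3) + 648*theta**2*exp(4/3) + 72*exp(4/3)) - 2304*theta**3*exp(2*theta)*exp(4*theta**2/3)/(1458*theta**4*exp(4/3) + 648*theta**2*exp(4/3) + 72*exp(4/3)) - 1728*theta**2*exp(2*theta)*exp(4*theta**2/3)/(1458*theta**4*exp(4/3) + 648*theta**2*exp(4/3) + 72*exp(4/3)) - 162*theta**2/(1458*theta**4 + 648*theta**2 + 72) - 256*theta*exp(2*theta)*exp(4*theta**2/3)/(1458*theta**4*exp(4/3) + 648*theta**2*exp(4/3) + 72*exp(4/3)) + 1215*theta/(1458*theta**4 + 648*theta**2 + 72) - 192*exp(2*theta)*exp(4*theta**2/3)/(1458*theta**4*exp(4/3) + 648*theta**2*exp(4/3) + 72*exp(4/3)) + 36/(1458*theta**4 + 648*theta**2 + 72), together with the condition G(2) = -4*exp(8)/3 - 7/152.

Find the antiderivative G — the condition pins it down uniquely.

G(theta) = (12*theta - 16*(9*theta**2 + 2)*exp(4*theta**2/3 + 2*theta - 4/3) - 45)/(12*(9*theta**2 + 2))

Integrate term by term and add the pieces.
A general antiderivative is (theta/3 - 5/4)/(3*theta**2 + 2/3) - 4*exp(4*theta**2/3 + 2*theta - 4/3)/3 + C.
The condition gives C = -4*exp(8)/3 - 7/152 - (-4*exp(8)/3 - 7/152) = 0.
So G(theta) = (12*theta - 16*(9*theta**2 + 2)*exp(4*theta**2/3 + 2*theta - 4/3) - 45)/(12*(9*theta**2 + 2)).
Check: d/dtheta[(12*theta - 16*(9*theta**2 + 2)*exp(4*theta**2/3 + 2*theta - 4/3) - 45)/(12*(9*theta**2 + 2))] = (-5184*theta**5*exp(-4/3)*exp(2*theta)*exp(4*theta**2/3) - 3888*theta**4*exp(-4/3)*exp(2*theta)*exp(4*theta**2/3) - 2304*theta**3*exp(-4/3)*exp(2*theta)*exp(4*theta**2/3) - 1728*theta**2*exp(-4/3)*exp(2*theta)*exp(4*theta**2/3) - 162*theta**2 - 256*theta*exp(-4/3)*exp(2*theta)*exp(4*theta**2/3) + 1215*theta - 192*exp(-4/3)*exp(2*theta)*exp(4*theta**2/3) + 36)/(1458*theta**4 + 648*theta**2 + 72), which equals G'(theta).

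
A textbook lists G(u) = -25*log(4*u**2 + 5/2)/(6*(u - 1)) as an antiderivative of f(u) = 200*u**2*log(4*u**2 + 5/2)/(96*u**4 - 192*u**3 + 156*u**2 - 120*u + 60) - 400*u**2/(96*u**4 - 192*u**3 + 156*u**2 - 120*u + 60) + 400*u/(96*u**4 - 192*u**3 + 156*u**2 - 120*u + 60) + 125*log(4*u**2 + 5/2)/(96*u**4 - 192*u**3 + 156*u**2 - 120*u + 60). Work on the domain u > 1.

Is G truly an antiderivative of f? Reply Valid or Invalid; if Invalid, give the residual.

Invalid: d/du[G] - f = (200*u**2*log(4*u**2 + 5/2) - 400*u**2 + 400*u + 125*log(4*u**2 + 5/2))/(96*u**4 - 192*u**3 + 156*u**2 - 120*u + 60), which is not 0.

d/du[G] = (200*u**2*log(4*u**2 + 5/2) - 400*u**2 + 400*u + 125*log(4*u**2 + 5/2))/(48*u**4 - 96*u**3 + 78*u**2 - 60*u + 30)
d/du[G] - f(u) = (200*u**2*log(4*u**2 + 5/2) - 400*u**2 + 400*u + 125*log(4*u**2 + 5/2))/(96*u**4 - 192*u**3 + 156*u**2 - 120*u + 60) != 0.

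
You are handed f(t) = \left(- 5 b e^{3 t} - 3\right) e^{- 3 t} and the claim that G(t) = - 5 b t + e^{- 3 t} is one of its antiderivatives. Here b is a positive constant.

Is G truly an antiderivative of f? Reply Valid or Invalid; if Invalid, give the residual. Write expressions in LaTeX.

d/dt[G] = \left(- 5 b e^{3 t} - 3\right) e^{- 3 t}
This equals f(t) exactly, so the claim holds.

Valid: G'(t) = f(t).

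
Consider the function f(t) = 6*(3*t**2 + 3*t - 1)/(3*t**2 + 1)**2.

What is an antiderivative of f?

f has the shape u'v + uv' for u = 1/(2*t**2 + 2/3) and v = -4*t - 2 — it is the derivative of the product u*v.
Check: d/dt[(-4*t - 2)/(2*t**2 + 2/3)] = (18*t**2 + 18*t - 6)/(9*t**4 + 6*t**2 + 1), which equals f(t).

An antiderivative is F(t) = (-4*t - 2)/(2*t**2 + 2/3).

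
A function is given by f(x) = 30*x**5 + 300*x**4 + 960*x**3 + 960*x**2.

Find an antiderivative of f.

An antiderivative is F(x) = 5*x**3*(x + 4)**3.

The substitution u = x**2 + 4*x works: f is exactly (dF/du)*(du/dx) for that inner function.
Check: d/dx[5*x**3*(x + 4)**3] = 30*x**5 + 300*x**4 + 960*x**3 + 960*x**2 = f(x).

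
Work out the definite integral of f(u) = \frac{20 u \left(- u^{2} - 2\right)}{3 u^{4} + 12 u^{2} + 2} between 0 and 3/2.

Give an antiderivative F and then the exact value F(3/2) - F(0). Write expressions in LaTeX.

The substitution w = u^{4} + 4 u^{2} + \frac{2}{3} works: f is exactly (dF/dw)*(dw/du) for that inner function.
F(u) = - \frac{5 \log{\left(u^{4} + 4 u^{2} + \frac{2}{3} \right)}}{3} is an antiderivative of f.
Check: d/du[- \frac{5 \log{\left(u^{4} + 4 u^{2} + \frac{2}{3} \right)}}{3}] = \frac{- 20 u^{3} - 40 u}{3 u^{4} + 12 u^{2} + 2}, which equals f(u).
F(3/2) = - \frac{5 \log{\left(\frac{707}{48} \right)}}{3}; F(0) = - \frac{5 \log{\left(\frac{2}{3} \right)}}{3}.
Integral = F(3/2) - F(0) = - \frac{5 \log{\left(\frac{707}{48} \right)}}{3} + \frac{5 \log{\left(\frac{2}{3} \right)}}{3}.

Antiderivative: F(u) = - \frac{5 \log{\left(u^{4} + 4 u^{2} + \frac{2}{3} \right)}}{3}; value = - \frac{5 \log{\left(\frac{707}{48} \right)}}{3} + \frac{5 \log{\left(\frac{2}{3} \right)}}{3}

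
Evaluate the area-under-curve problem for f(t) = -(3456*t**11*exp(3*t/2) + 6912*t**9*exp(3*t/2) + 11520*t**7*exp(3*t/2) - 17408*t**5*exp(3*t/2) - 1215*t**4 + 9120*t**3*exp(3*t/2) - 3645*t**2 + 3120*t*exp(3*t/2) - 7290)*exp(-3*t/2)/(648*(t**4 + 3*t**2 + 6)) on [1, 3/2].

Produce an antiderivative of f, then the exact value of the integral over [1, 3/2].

Antiderivative: F(t) = -2*t**8/3 + 8*t**6/9 - 4*t**4/9 + 8*t**2/81 - log(t**4/3 + t**2 + 2) - 5*exp(-3*t/2)/4; value = -91915/10368 - log(95/16) - 5*exp(-9/4)/4 + 5*exp(-3/2)/4 + log(10/3)

A candidate is checked by its d/dt: the result must match f(t).
F(t) = -2*t**8/3 + 8*t**6/9 - 4*t**4/9 + 8*t**2/81 - log(t**4/3 + t**2 + 2) - 5*exp(-3*t/2)/4 is an antiderivative of f.
Check: d/dt[-2*t**8/3 + 8*t**6/9 - 4*t**4/9 + 8*t**2/81 - log(t**4/3 + t**2 + 2) - 5*exp(-3*t/2)/4] = (-3456*t**11*exp(3*t/2) - 6912*t**9*exp(3*t/2) - 11520*t**7*exp(3*t/2) + 17408*t**5*exp(3*t/2) + 1215*t**4 - 9120*t**3*exp(3*t/2) + 3645*t**2 - 3120*t*exp(3*t/2) + 7290)/(648*t**4*exp(3*t/2) + 1944*t**2*exp(3*t/2) + 3888*exp(3*t/2)), which equals f(t).
F(3/2) = -10355/1152 - log(95/16) - 5*exp(-9/4)/4; F(1) = -log(10/3) - 5*exp(-3/2)/4 - 10/81.
Integral = F(3/2) - F(1) = -91915/10368 - log(95/16) - 5*exp(-9/4)/4 + 5*exp(-3/2)/4 + log(10/3).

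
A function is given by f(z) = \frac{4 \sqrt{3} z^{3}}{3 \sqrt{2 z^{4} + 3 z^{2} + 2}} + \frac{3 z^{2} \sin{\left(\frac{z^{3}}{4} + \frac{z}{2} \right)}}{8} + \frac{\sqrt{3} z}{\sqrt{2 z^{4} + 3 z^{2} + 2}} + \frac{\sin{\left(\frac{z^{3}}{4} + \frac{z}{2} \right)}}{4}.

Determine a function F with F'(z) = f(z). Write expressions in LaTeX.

The integrand splits into summands that can be handled one at a time.
Check: d/dz[\sqrt{\frac{2 z^{4}}{3} + z^{2} + \frac{2}{3}} - \frac{\cos{\left(\frac{z^{3}}{4} + \frac{z}{2} \right)}}{2}] = \frac{32 \sqrt{3} z^{3} + 9 z^{2} \sqrt{2 z^{4} + 3 z^{2} + 2} \sin{\left(\frac{z^{3}}{4} + \frac{z}{2} \right)} + 24 \sqrt{3} z + 6 \sqrt{2 z^{4} + 3 z^{2} + 2} \sin{\left(\frac{z^{3}}{4} + \frac{z}{2} \right)}}{24 \sqrt{2 z^{4} + 3 z^{2} + 2}}, which equals f(z).

An antiderivative is F(z) = \sqrt{\frac{2 z^{4}}{3} + z^{2} + \frac{2}{3}} - \frac{\cos{\left(\frac{z^{3}}{4} + \frac{z}{2} \right)}}{2}.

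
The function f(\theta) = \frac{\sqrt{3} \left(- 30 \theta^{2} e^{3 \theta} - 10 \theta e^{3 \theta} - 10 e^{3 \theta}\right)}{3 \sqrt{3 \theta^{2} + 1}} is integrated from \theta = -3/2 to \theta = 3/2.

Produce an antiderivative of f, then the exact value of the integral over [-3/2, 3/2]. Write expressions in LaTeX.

Antiderivative: F(\theta) = - \frac{10 \sqrt{3} \sqrt{3 \theta^{2} + 1} e^{3 \theta}}{9}; value = - \frac{5 \sqrt{93} e^{\frac{9}{2}}}{9} + \frac{5 \sqrt{93}}{9 e^{\frac{9}{2}}}

Recognize the product-rule pattern: f = u'v + uv' with u = - \frac{10 \sqrt{\theta^{2} + \frac{1}{3}}}{3}, v = e^{3 \theta}, so integration by parts undoes it.
F(\theta) = - \frac{10 \sqrt{3} \sqrt{3 \theta^{2} + 1} e^{3 \theta}}{9} is an antiderivative of f.
Check: d/d\theta[- \frac{10 \sqrt{3} \sqrt{3 \theta^{2} + 1} e^{3 \theta}}{9}] = \frac{- 30 \sqrt{3} \theta^{2} e^{3 \theta} - 10 \sqrt{3} \theta e^{3 \theta} - 10 \sqrt{3} e^{3 \theta}}{3 \sqrt{3 \theta^{2} + 1}}, which equals f(\theta).
F(3/2) = - \frac{5 \sqrt{93} e^{\frac{9}{2}}}{9}; F(-3/2) = - \frac{5 \sqrt{93}}{9 e^{\frac{9}{2}}}.
Integral = F(3/2) - F(-3/2) = - \frac{5 \sqrt{93} e^{\frac{9}{2}}}{9} + \frac{5 \sqrt{93}}{9 e^{\frac{9}{2}}}.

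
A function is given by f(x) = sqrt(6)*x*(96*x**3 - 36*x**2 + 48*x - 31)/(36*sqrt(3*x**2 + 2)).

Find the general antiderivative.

f has the shape u'v + uv' for u = -2*sqrt(x**2/2 + 1/3)/3 and v = -2*x**3 + x**2 + 5/4 — it is the derivative of the product u*v.
Check: d/dx[-2*sqrt(x**2/2 + 1/3)*(-2*x**3 + x**2 + 5/4)/3] = (96*sqrt(6)*x**4 - 36*sqrt(6)*x**3 + 48*sqrt(6)*x**2 - 31*sqrt(6)*x)/(36*sqrt(3*x**2 + 2)), which equals f(x).

F(x) = -2*sqrt(x**2/2 + 1/3)*(-2*x**3 + x**2 + 5/4)/3 + C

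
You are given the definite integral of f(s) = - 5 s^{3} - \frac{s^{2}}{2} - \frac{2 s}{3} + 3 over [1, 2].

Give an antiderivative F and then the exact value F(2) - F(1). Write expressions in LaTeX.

Antiderivative: F(s) = \frac{s \left(- 15 s^{3} - 2 s^{2} - 4 s + 36\right)}{12}; value = - \frac{215}{12}

The integrand splits into summands that can be handled one at a time.
F(s) = \frac{s \left(- 15 s^{3} - 2 s^{2} - 4 s + 36\right)}{12} is an antiderivative of f.
Check: d/ds[\frac{s \left(- 15 s^{3} - 2 s^{2} - 4 s + 36\right)}{12}] = - 5 s^{3} - \frac{s^{2}}{2} - \frac{2 s}{3} + 3 = f(s).
F(2) = - \frac{50}{3}; F(1) = \frac{5}{4}.
Integral = F(2) - F(1) = - \frac{215}{12}.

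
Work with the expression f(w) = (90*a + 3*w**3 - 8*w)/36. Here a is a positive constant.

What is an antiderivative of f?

Since d/dw undoes antidifferentiation here, F'(w) = f(w) is required of F(w).
Check: d/dw[(1080*a*w + (8 - 3*w**2)**2)/432] = 5*a/2 + w**3/12 - 2*w/9, which equals f(w).

An antiderivative is F(w) = (1080*a*w + (8 - 3*w**2)**2)/432.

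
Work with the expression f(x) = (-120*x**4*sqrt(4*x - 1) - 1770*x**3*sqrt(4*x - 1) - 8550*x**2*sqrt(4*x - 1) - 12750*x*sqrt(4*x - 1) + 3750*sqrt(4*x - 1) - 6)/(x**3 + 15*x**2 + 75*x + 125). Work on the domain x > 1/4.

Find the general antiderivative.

F(x) = 3*(-(x + 5)**2*(4*x - 1)**(5/2) + 1)/(x + 5)**2 + C

Differentiate the proposed F(x) back; it has to land on f(x) exactly.
Check: d/dx[3*(-(x + 5)**2*(4*x - 1)**(5/2) + 1)/(x + 5)**2] = (-120*x**4*sqrt(4*x - 1) - 1770*x**3*sqrt(4*x - 1) - 8550*x**2*sqrt(4*x - 1) - 12750*x*sqrt(4*x - 1) + 3750*sqrt(4*x - 1) - 6)/(x**3 + 15*x**2 + 75*x + 125) = f(x).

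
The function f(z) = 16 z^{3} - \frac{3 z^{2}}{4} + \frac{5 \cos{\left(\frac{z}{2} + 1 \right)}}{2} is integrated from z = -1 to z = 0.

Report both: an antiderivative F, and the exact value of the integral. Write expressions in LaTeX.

Antiderivative: F(z) = 4 z^{4} - \frac{z^{3}}{4} + 5 \sin{\left(\frac{z}{2} + 1 \right)}; value = - \frac{17}{4} - 5 \sin{\left(\frac{1}{2} \right)} + 5 \sin{\left(1 \right)}

Integrate term by term and add the pieces.
F(z) = 4 z^{4} - \frac{z^{3}}{4} + 5 \sin{\left(\frac{z}{2} + 1 \right)} is an antiderivative of f.
Check: d/dz[4 z^{4} - \frac{z^{3}}{4} + 5 \sin{\left(\frac{z}{2} + 1 \right)}] = 16 z^{3} - \frac{3 z^{2}}{4} + \frac{5 \cos{\left(\frac{z}{2} + 1 \right)}}{2} = f(z).
F(0) = 5 \sin{\left(1 \right)}; F(-1) = 5 \sin{\left(\frac{1}{2} \right)} + \frac{17}{4}.
Integral = F(0) - F(-1) = - \frac{17}{4} - 5 \sin{\left(\frac{1}{2} \right)} + 5 \sin{\left(1 \right)}.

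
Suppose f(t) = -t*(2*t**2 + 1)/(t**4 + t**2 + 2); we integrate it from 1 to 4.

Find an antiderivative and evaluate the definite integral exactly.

Antiderivative: F(t) = -log(t**4 + t**2 + 2)/2; value = -log(274)/2 + log(4)/2

The substitution u = t**4 + t**2 + 2 works: f is exactly (dF/du)*(du/dt) for that inner function.
F(t) = -log(t**4 + t**2 + 2)/2 is an antiderivative of f.
Check: d/dt[-log(t**4 + t**2 + 2)/2] = (-2*t**3 - t)/(t**4 + t**2 + 2), which equals f(t).
F(4) = -log(274)/2; F(1) = -log(4)/2.
Integral = F(4) - F(1) = -log(274)/2 + log(4)/2.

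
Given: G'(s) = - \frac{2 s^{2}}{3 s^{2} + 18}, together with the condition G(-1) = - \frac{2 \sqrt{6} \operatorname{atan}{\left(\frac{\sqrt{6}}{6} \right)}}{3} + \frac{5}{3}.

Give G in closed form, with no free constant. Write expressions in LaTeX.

A candidate passes only if d/ds[G] lands on the given G'(s) exactly.
A general antiderivative is - \frac{2 s}{3} + \frac{2 \sqrt{6} \operatorname{atan}{\left(\frac{\sqrt{6} s}{6} \right)}}{3} + C.
The condition gives C = - \frac{2 \sqrt{6} \operatorname{atan}{\left(\frac{\sqrt{6}}{6} \right)}}{3} + \frac{5}{3} - (- \frac{2 \sqrt{6} \operatorname{atan}{\left(\frac{\sqrt{6}}{6} \right)}}{3} + \frac{2}{3}) = 1.
So G(s) = - \frac{2 s - 2 \sqrt{6} \operatorname{atan}{\left(\frac{\sqrt{6} s}{6} \right)} - 3}{3}.
Check: d/ds[- \frac{2 s - 2 \sqrt{6} \operatorname{atan}{\left(\frac{\sqrt{6} s}{6} \right)} - 3}{3}] = - \frac{2 s^{2}}{3 s^{2} + 18} = G'(s).

G(s) = - \frac{2 s - 2 \sqrt{6} \operatorname{atan}{\left(\frac{\sqrt{6} s}{6} \right)} - 3}{3}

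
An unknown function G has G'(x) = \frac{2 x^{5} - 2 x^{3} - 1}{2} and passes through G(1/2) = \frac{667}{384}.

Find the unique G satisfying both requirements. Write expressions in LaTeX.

G(x) = \frac{x^{6}}{6} - \frac{x^{4}}{4} - \frac{x}{2} + 2

A candidate passes only if d/dx[G] lands on the given G'(x) exactly.
A general antiderivative is \frac{x^{6}}{6} - \frac{x^{4}}{4} - \frac{x}{2} + C.
The condition gives C = \frac{667}{384} - (- \frac{101}{384}) = 2.
So G(x) = \frac{x^{6}}{6} - \frac{x^{4}}{4} - \frac{x}{2} + 2.
Check: d/dx[\frac{x^{6}}{6} - \frac{x^{4}}{4} - \frac{x}{2} + 2] = x^{5} - x^{3} - \frac{1}{2}, which equals G'(x).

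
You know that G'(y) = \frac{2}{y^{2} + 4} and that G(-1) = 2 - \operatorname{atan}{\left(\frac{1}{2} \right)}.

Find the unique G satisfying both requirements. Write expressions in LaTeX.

G(y) = \operatorname{atan}{\left(\frac{y}{2} \right)} + 2

Check a candidate G(y) by differentiating: d/dy[G] must match the given G'(y).
A general antiderivative is \operatorname{atan}{\left(\frac{y}{2} \right)} + C.
The condition gives C = 2 - \operatorname{atan}{\left(\frac{1}{2} \right)} - (- \operatorname{atan}{\left(\frac{1}{2} \right)}) = 2.
So G(y) = \operatorname{atan}{\left(\frac{y}{2} \right)} + 2.
Check: d/dy[\operatorname{atan}{\left(\frac{y}{2} \right)} + 2] = \frac{2}{y^{2} + 4} = G'(y).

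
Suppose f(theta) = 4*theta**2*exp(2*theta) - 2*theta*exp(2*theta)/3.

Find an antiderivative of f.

f has the shape u'v + uv' for u = 2*theta**2 - 7*theta/3 + 7/6 and v = exp(2*theta) — it is the derivative of the product u*v.
Check: d/dtheta[(12*theta**2 - 14*theta + 7)*exp(2*theta)/6] = 4*theta**2*exp(2*theta) - 2*theta*exp(2*theta)/3 = f(theta).

An antiderivative is F(theta) = (12*theta**2 - 14*theta + 7)*exp(2*theta)/6.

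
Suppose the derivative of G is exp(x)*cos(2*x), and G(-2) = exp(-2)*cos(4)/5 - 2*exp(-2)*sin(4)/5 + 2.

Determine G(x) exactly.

Since d/dx undoes antidifferentiation here, G(x) must give back the stated G'(x).
A general antiderivative is 2*exp(x)*sin(2*x)/5 + exp(x)*cos(2*x)/5 + C.
The condition gives C = exp(-2)*cos(4)/5 - 2*exp(-2)*sin(4)/5 + 2 - (exp(-2)*cos(4)/5 - 2*exp(-2)*sin(4)/5) = 2.
So G(x) = (2*exp(x)*sin(2*x) + exp(x)*cos(2*x) + 10)/5.
Check: d/dx[(2*exp(x)*sin(2*x) + exp(x)*cos(2*x) + 10)/5] = exp(x)*cos(2*x) = G'(x).

G(x) = (2*exp(x)*sin(2*x) + exp(x)*cos(2*x) + 10)/5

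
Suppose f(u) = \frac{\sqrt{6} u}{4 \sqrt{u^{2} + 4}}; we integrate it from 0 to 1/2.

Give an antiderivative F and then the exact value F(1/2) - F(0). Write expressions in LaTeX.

Antiderivative: F(u) = \frac{\sqrt{6} \sqrt{u^{2} + 4}}{4}; value = - \frac{\sqrt{6}}{2} + \frac{\sqrt{102}}{8}

The substitution w = \frac{3 u^{2}}{2} + 6 works: f is exactly (dF/dw)*(dw/du) for that inner function.
F(u) = \frac{\sqrt{6} \sqrt{u^{2} + 4}}{4} is an antiderivative of f.
Check: d/du[\frac{\sqrt{6} \sqrt{u^{2} + 4}}{4}] = \frac{\sqrt{6} u}{4 \sqrt{u^{2} + 4}} = f(u).
F(1/2) = \frac{\sqrt{102}}{8}; F(0) = \frac{\sqrt{6}}{2}.
Integral = F(1/2) - F(0) = - \frac{\sqrt{6}}{2} + \frac{\sqrt{102}}{8}.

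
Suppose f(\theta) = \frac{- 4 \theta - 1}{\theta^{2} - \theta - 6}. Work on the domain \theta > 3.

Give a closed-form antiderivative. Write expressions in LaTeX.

An antiderivative is F(\theta) = - \frac{13 \log{\left(\theta - 3 \right)} + 7 \log{\left(\theta + 2 \right)}}{5}.

Factor the denominator (\left(\theta - 3\right) \left(\theta + 2\right)) and decompose: f = - \frac{7}{5 \left(\theta + 2\right)} - \frac{13}{5 \left(\theta - 3\right)}; each piece integrates to a log, atan, or power term.
Check: d/d\theta[- \frac{13 \log{\left(\theta - 3 \right)} + 7 \log{\left(\theta + 2 \right)}}{5}] = \frac{- 4 \theta - 1}{\theta^{2} - \theta - 6} = f(\theta).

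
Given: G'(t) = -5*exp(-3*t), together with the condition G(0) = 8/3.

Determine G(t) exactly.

G(t) = 1 + 5*exp(-3*t)/3

A candidate passes only if d/dt[G] lands on the given G'(t) exactly.
A general antiderivative is 5*exp(-3*t)/3 + C.
The condition gives C = 8/3 - (5/3) = 1.
So G(t) = 1 + 5*exp(-3*t)/3.
Check: d/dt[1 + 5*exp(-3*t)/3] = -5*exp(-3*t) = G'(t).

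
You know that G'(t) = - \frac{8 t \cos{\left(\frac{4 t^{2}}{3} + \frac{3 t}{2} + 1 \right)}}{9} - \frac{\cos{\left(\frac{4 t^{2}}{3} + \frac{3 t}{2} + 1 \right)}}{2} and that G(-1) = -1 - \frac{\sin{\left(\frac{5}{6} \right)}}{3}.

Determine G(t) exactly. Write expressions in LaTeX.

G(t) = - \frac{\sin{\left(\frac{4 t^{2}}{3} + \frac{3 t}{2} + 1 \right)} + 3}{3}

G'(t) matches the chain-rule pattern g'(h)*h' with inner function h(t) = \frac{4 t^{2}}{3} + \frac{3 t}{2} + 1; substituting u = h(t) collapses the integral.
A general antiderivative is - \frac{\sin{\left(\frac{4 t^{2}}{3} + \frac{3 t}{2} + 1 \right)}}{3} + C.
The condition gives C = -1 - \frac{\sin{\left(\frac{5}{6} \right)}}{3} - (- \frac{\sin{\left(\frac{5}{6} \right)}}{3}) = -1.
So G(t) = - \frac{\sin{\left(\frac{4 t^{2}}{3} + \frac{3 t}{2} + 1 \right)} + 3}{3}.
Check: d/dt[- \frac{\sin{\left(\frac{4 t^{2}}{3} + \frac{3 t}{2} + 1 \right)} + 3}{3}] = - \frac{8 t \cos{\left(\frac{4 t^{2}}{3} + \frac{3 t}{2} + 1 \right)}}{9} - \frac{\cos{\left(\frac{4 t^{2}}{3} + \frac{3 t}{2} + 1 \right)}}{2} = G'(t).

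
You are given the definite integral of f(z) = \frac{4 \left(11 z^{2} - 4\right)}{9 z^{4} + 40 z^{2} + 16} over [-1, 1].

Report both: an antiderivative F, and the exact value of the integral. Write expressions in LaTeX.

For F(z) to be correct the identity F'(z) - f(z) = 0 must hold.
F(z) = 3 \operatorname{atan}{\left(\frac{z}{2} \right)} - \frac{5 \operatorname{atan}{\left(\frac{3 z}{2} \right)}}{3} is an antiderivative of f.
Check: d/dz[3 \operatorname{atan}{\left(\frac{z}{2} \right)} - \frac{5 \operatorname{atan}{\left(\frac{3 z}{2} \right)}}{3}] = \frac{44 z^{2} - 16}{9 z^{4} + 40 z^{2} + 16}, which equals f(z).
F(1) = - \frac{5 \operatorname{atan}{\left(\frac{3}{2} \right)}}{3} + 3 \operatorname{atan}{\left(\frac{1}{2} \right)}; F(-1) = - 3 \operatorname{atan}{\left(\frac{1}{2} \right)} + \frac{5 \operatorname{atan}{\left(\frac{3}{2} \right)}}{3}.
Integral = F(1) - F(-1) = - \frac{10 \operatorname{atan}{\left(\frac{3}{2} \right)}}{3} + 6 \operatorname{atan}{\left(\frac{1}{2} \right)}.

Antiderivative: F(z) = 3 \operatorname{atan}{\left(\frac{z}{2} \right)} - \frac{5 \operatorname{atan}{\left(\frac{3 z}{2} \right)}}{3}; value = - \frac{10 \operatorname{atan}{\left(\frac{3}{2} \right)}}{3} + 6 \operatorname{atan}{\left(\frac{1}{2} \right)}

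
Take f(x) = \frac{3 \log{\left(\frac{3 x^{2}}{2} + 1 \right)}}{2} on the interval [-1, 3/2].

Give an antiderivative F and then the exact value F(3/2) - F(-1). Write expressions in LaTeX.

Antiderivative: F(x) = \frac{3 x \log{\left(\frac{3 x^{2}}{2} + 1 \right)}}{2} - 3 x + \sqrt{6} \operatorname{atan}{\left(\frac{\sqrt{6} x}{2} \right)}; value = - \frac{15}{2} + \frac{3 \log{\left(\frac{5}{2} \right)}}{2} + \sqrt{6} \operatorname{atan}{\left(\frac{\sqrt{6}}{2} \right)} + \sqrt{6} \operatorname{atan}{\left(\frac{3 \sqrt{6}}{4} \right)} + \frac{9 \log{\left(\frac{35}{8} \right)}}{4}

A candidate is checked by its d/dx: the result must match f(x).
F(x) = \frac{3 x \log{\left(\frac{3 x^{2}}{2} + 1 \right)}}{2} - 3 x + \sqrt{6} \operatorname{atan}{\left(\frac{\sqrt{6} x}{2} \right)} is an antiderivative of f.
Check: d/dx[\frac{3 x \log{\left(\frac{3 x^{2}}{2} + 1 \right)}}{2} - 3 x + \sqrt{6} \operatorname{atan}{\left(\frac{\sqrt{6} x}{2} \right)}] = \frac{3 \log{\left(\frac{3 x^{2}}{2} + 1 \right)}}{2} = f(x).
F(3/2) = - \frac{9}{2} + \sqrt{6} \operatorname{atan}{\left(\frac{3 \sqrt{6}}{4} \right)} + \frac{9 \log{\left(\frac{35}{8} \right)}}{4}; F(-1) = - \sqrt{6} \operatorname{atan}{\left(\frac{\sqrt{6}}{2} \right)} - \frac{3 \log{\left(\frac{5}{2} \right)}}{2} + 3.
Integral = F(3/2) - F(-1) = - \frac{15}{2} + \frac{3 \log{\left(\frac{5}{2} \right)}}{2} + \sqrt{6} \operatorname{atan}{\left(\frac{\sqrt{6}}{2} \right)} + \sqrt{6} \operatorname{atan}{\left(\frac{3 \sqrt{6}}{4} \right)} + \frac{9 \log{\left(\frac{35}{8} \right)}}{4}.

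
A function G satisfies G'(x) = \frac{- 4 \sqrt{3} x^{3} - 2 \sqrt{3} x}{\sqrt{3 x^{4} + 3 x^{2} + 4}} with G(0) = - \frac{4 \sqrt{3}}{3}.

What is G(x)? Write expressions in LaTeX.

G'(x) matches the chain-rule pattern g'(h)*h' with inner function h(x) = x^{4} + x^{2} + \frac{4}{3}; substituting u = h(x) collapses the integral.
A general antiderivative is - 2 \sqrt{x^{4} + x^{2} + \frac{4}{3}} + C.
The condition gives C = - \frac{4 \sqrt{3}}{3} - (- \frac{4 \sqrt{3}}{3}) = 0.
So G(x) = - 2 \sqrt{x^{4} + x^{2} + \frac{4}{3}}.
Check: d/dx[- 2 \sqrt{x^{4} + x^{2} + \frac{4}{3}}] = \frac{- 4 \sqrt{3} x^{3} - 2 \sqrt{3} x}{\sqrt{3 x^{4} + 3 x^{2} + 4}} = G'(x).

G(x) = - 2 \sqrt{x^{4} + x^{2} + \frac{4}{3}}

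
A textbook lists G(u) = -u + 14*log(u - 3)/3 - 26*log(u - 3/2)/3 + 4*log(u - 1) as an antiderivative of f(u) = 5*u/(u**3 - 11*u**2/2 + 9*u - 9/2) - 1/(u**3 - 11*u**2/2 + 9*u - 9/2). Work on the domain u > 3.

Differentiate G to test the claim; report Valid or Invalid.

d/du[G] = (-2*u**3 + 11*u**2 - 8*u + 7)/(2*u**3 - 11*u**2 + 18*u - 9)
d/du[G] - f(u) = -1 != 0.

Invalid: d/du[G] - f = -1, which is not 0.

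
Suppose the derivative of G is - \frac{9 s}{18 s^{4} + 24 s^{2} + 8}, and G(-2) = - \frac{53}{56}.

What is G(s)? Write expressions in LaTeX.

G(s) = -1 + \frac{1}{2 \left(2 s^{2} + \frac{4}{3}\right)}

The substitution u = 2 s^{2} + \frac{4}{3} works: G'(s) is exactly (dG/du)*(du/ds) for that inner function.
A general antiderivative is \frac{1}{2 \left(2 s^{2} + \frac{4}{3}\right)} + C.
The condition gives C = - \frac{53}{56} - (\frac{3}{56}) = -1.
So G(s) = -1 + \frac{1}{2 \left(2 s^{2} + \frac{4}{3}\right)}.
Check: d/ds[-1 + \frac{1}{2 \left(2 s^{2} + \frac{4}{3}\right)}] = - \frac{9 s}{18 s^{4} + 24 s^{2} + 8} = G'(s).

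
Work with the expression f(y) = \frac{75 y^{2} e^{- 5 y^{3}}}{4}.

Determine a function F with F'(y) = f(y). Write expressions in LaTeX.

An antiderivative is F(y) = - \frac{5 e^{- 5 y^{3}}}{4}.

f matches the chain-rule pattern g'(h)*h' with inner function h(y) = - 5 y^{3}; substituting u = h(y) collapses the integral.
Check: d/dy[- \frac{5 e^{- 5 y^{3}}}{4}] = \frac{75 y^{2} e^{- 5 y^{3}}}{4} = f(y).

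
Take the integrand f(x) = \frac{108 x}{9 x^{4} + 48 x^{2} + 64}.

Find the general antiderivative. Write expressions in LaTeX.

f matches the chain-rule pattern g'(h)*h' with inner function h(x) = \frac{x^{2}}{2} + \frac{4}{3}; substituting u = h(x) collapses the integral.
Check: d/dx[- \frac{18}{3 x^{2} + 8}] = \frac{108 x}{9 x^{4} + 48 x^{2} + 64} = f(x).

F(x) = - \frac{18}{3 x^{2} + 8} + C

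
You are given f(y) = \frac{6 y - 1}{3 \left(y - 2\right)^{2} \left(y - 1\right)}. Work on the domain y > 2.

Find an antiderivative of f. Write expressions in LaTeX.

The denominator factors as 3 \left(y - 2\right)^{2} \left(y - 1\right); partial fractions split f into directly integrable pieces: \frac{5}{3 \left(y - 1\right)} - \frac{5}{3 \left(y - 2\right)} + \frac{11}{3 \left(y - 2\right)^{2}}.
Check: d/dy[- \frac{5 \log{\left(y - 2 \right)}}{3} + \frac{5 \log{\left(y - 1 \right)}}{3} - \frac{11}{3 y - 6}] = \frac{6 y - 1}{3 y^{3} - 15 y^{2} + 24 y - 12}, which equals f(y).

An antiderivative is F(y) = - \frac{5 \log{\left(y - 2 \right)}}{3} + \frac{5 \log{\left(y - 1 \right)}}{3} - \frac{11}{3 y - 6}.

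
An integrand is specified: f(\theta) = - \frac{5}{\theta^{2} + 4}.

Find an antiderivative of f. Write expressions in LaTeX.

Differentiate the proposed F(\theta) back; it has to land on f(\theta) exactly.
Check: d/d\theta[- \frac{5 \operatorname{atan}{\left(\frac{\theta}{2} \right)}}{2}] = - \frac{5}{\theta^{2} + 4} = f(\theta).

An antiderivative is F(\theta) = - \frac{5 \operatorname{atan}{\left(\frac{\theta}{2} \right)}}{2}.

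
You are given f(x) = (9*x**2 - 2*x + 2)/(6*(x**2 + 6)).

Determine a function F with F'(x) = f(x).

Whatever form F(x) takes, F'(x) = f(x) is non-negotiable.
Check: d/dx[3*x/2 - log(x**2 + 6)/6 - 13*sqrt(6)*atan(sqrt(6)*x/6)/9] = (9*x**2 - 2*x + 2)/(6*x**2 + 36), which equals f(x).

An antiderivative is F(x) = 3*x/2 - log(x**2 + 6)/6 - 13*sqrt(6)*atan(sqrt(6)*x/6)/9.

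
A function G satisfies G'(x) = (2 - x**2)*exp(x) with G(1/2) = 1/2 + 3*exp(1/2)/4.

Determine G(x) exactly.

G(x) = -(2*x**2*exp(x) - 4*x*exp(x) - 1)/2

G'(x) has the shape u'v + uv' for u = -x**2 + 2*x and v = exp(x) — it is the derivative of the product u*v.
A general antiderivative is (-x**2 + 2*x)*exp(x) + C.
The condition gives C = 1/2 + 3*exp(1/2)/4 - (3*exp(1/2)/4) = 1/2.
So G(x) = -(2*x**2*exp(x) - 4*x*exp(x) - 1)/2.
Check: d/dx[-(2*x**2*exp(x) - 4*x*exp(x) - 1)/2] = -x**2*exp(x) + 2*exp(x), which equals G'(x).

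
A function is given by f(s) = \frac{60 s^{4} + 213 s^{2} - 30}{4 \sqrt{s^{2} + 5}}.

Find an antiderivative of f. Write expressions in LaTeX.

f has the shape u'v + uv' for u = - \frac{3 \sqrt{s^{2} + 5}}{4} and v = - 5 s^{3} + 2 s — it is the derivative of the product u*v.
Check: d/ds[- \frac{3 \sqrt{s^{2} + 5} \left(- 5 s^{3} + 2 s\right)}{4}] = \frac{60 s^{4} + 213 s^{2} - 30}{4 \sqrt{s^{2} + 5}} = f(s).

An antiderivative is F(s) = - \frac{3 \sqrt{s^{2} + 5} \left(- 5 s^{3} + 2 s\right)}{4}.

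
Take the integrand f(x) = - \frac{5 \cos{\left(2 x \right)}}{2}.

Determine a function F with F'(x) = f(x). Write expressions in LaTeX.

An antiderivative is F(x) = - \frac{5 \sin{\left(2 x \right)}}{4}.

Recover f(x) by differentiating a candidate F(x); any mismatch rules it out.
Check: d/dx[- \frac{5 \sin{\left(2 x \right)}}{4}] = - \frac{5 \cos{\left(2 x \right)}}{2} = f(x).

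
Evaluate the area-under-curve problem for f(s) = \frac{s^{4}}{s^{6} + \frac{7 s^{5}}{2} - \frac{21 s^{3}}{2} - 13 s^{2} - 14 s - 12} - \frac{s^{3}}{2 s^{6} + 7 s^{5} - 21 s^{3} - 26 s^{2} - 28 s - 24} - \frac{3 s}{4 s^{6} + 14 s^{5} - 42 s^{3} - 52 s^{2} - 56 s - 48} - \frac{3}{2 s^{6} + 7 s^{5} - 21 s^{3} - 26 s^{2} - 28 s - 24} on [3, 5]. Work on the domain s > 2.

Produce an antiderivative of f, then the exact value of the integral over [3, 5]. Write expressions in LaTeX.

Factor the denominator (2 \left(s - 2\right) \left(s + 2\right)^{2} \left(2 s + 3\right) \left(s^{2} + 1\right)) and decompose: f = - \frac{2 s - 3}{130 \left(s^{2} + 1\right)} - \frac{408}{91 \left(2 s + 3\right)} + \frac{89}{40 \left(s + 2\right)} + \frac{2}{\left(s + 2\right)^{2}} + \frac{9}{280 \left(s - 2\right)}; each piece integrates to a log, atan, or power term.
F(s) = \frac{9 \log{\left(s - 2 \right)}}{280} - \frac{204 \log{\left(s + \frac{3}{2} \right)}}{91} + \frac{89 \log{\left(s + 2 \right)}}{40} - \frac{\log{\left(s^{2} + 1 \right)}}{130} + \frac{3 \operatorname{atan}{\left(s \right)}}{130} - \frac{2}{s + 2} is an antiderivative of f.
Check: d/ds[\frac{9 \log{\left(s - 2 \right)}}{280} - \frac{204 \log{\left(s + \frac{3}{2} \right)}}{91} + \frac{89 \log{\left(s + 2 \right)}}{40} - \frac{\log{\left(s^{2} + 1 \right)}}{130} + \frac{3 \operatorname{atan}{\left(s \right)}}{130} - \frac{2}{s + 2}] = \frac{4 s^{4} - 2 s^{3} - 3 s - 6}{4 s^{6} + 14 s^{5} - 42 s^{3} - 52 s^{2} - 56 s - 48}, which equals f(s).
F(5) = - \frac{204 \log{\left(\frac{13}{2} \right)}}{91} - \frac{2}{7} - \frac{\log{\left(26 \right)}}{130} + \frac{3 \operatorname{atan}{\left(5 \right)}}{130} + \frac{9 \log{\left(3 \right)}}{280} + \frac{89 \log{\left(7 \right)}}{40}; F(3) = - \frac{204 \log{\left(\frac{9}{2} \right)}}{91} - \frac{2}{5} - \frac{\log{\left(10 \right)}}{130} + \frac{3 \operatorname{atan}{\left(3 \right)}}{130} + \frac{89 \log{\left(5 \right)}}{40}.
Integral = F(5) - F(3) = - \frac{204 \log{\left(\frac{13}{2} \right)}}{91} - \frac{89 \log{\left(5 \right)}}{40} - \frac{3 \operatorname{atan}{\left(3 \right)}}{130} - \frac{\log{\left(26 \right)}}{130} + \frac{\log{\left(10 \right)}}{130} + \frac{3 \operatorname{atan}{\left(5 \right)}}{130} + \frac{9 \log{\left(3 \right)}}{280} + \frac{4}{35} + \frac{204 \log{\left(\frac{9}{2} \right)}}{91} + \frac{89 \log{\left(7 \right)}}{40}.

Antiderivative: F(s) = \frac{9 \log{\left(s - 2 \right)}}{280} - \frac{204 \log{\left(s + \frac{3}{2} \right)}}{91} + \frac{89 \log{\left(s + 2 \right)}}{40} - \frac{\log{\left(s^{2} + 1 \right)}}{130} + \frac{3 \operatorname{atan}{\left(s \right)}}{130} - \frac{2}{s + 2}; value = - \frac{204 \log{\left(\frac{13}{2} \right)}}{91} - \frac{89 \log{\left(5 \right)}}{40} - \frac{3 \operatorname{atan}{\left(3 \right)}}{130} - \frac{\log{\left(26 \right)}}{130} + \frac{\log{\left(10 \right)}}{130} + \frac{3 \operatorname{atan}{\left(5 \right)}}{130} + \frac{9 \log{\left(3 \right)}}{280} + \frac{4}{35} + \frac{204 \log{\left(\frac{9}{2} \right)}}{91} + \frac{89 \log{\left(7 \right)}}{40}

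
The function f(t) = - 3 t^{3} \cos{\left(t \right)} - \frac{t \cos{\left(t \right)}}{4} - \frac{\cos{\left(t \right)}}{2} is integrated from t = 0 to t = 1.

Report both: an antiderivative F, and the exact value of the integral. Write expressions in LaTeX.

Integrate term by term and add the pieces.
F(t) = - 3 t^{3} \sin{\left(t \right)} - 9 t^{2} \cos{\left(t \right)} + \frac{71 t \sin{\left(t \right)}}{4} - \frac{\sin{\left(t \right)}}{2} + \frac{71 \cos{\left(t \right)}}{4} is an antiderivative of f.
Check: d/dt[- 3 t^{3} \sin{\left(t \right)} - 9 t^{2} \cos{\left(t \right)} + \frac{71 t \sin{\left(t \right)}}{4} - \frac{\sin{\left(t \right)}}{2} + \frac{71 \cos{\left(t \right)}}{4}] = - 3 t^{3} \cos{\left(t \right)} - \frac{t \cos{\left(t \right)}}{4} - \frac{\cos{\left(t \right)}}{2} = f(t).
F(1) = \frac{35 \cos{\left(1 \right)}}{4} + \frac{57 \sin{\left(1 \right)}}{4}; F(0) = \frac{71}{4}.
Integral = F(1) - F(0) = - \frac{71}{4} + \frac{35 \cos{\left(1 \right)}}{4} + \frac{57 \sin{\left(1 \right)}}{4}.

Antiderivative: F(t) = - 3 t^{3} \sin{\left(t \right)} - 9 t^{2} \cos{\left(t \right)} + \frac{71 t \sin{\left(t \right)}}{4} - \frac{\sin{\left(t \right)}}{2} + \frac{71 \cos{\left(t \right)}}{4}; value = - \frac{71}{4} + \frac{35 \cos{\left(1 \right)}}{4} + \frac{57 \sin{\left(1 \right)}}{4}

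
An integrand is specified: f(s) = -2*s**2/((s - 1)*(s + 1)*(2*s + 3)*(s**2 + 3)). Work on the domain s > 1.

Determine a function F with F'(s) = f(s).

Factor the denominator ((s - 1)*(s + 1)*(2*s + 3)*(s**2 + 3)) and decompose: f = (2*s - 3)/(14*(s**2 + 3)) - 24/(35*(2*s + 3)) + 1/(4*(s + 1)) - 1/(20*(s - 1)); each piece integrates to a log, atan, or power term.
Check: d/ds[-log(s - 1)/20 + log(s + 1)/4 - 12*log(s + 3/2)/35 + log(s**2 + 3)/14 - sqrt(3)*atan(sqrt(3)*s/3)/14] = -2*s**2/(2*s**5 + 3*s**4 + 4*s**3 + 6*s**2 - 6*s - 9), which equals f(s).

An antiderivative is F(s) = -log(s - 1)/20 + log(s + 1)/4 - 12*log(s + 3/2)/35 + log(s**2 + 3)/14 - sqrt(3)*atan(sqrt(3)*s/3)/14.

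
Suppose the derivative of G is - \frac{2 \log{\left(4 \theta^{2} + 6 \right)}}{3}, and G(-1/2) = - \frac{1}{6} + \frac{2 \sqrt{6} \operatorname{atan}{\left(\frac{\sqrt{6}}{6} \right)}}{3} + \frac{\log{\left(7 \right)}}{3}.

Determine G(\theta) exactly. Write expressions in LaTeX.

G(\theta) = - \frac{2 \theta \log{\left(4 \theta^{2} + 6 \right)}}{3} + \frac{4 \theta}{3} - \frac{2 \sqrt{6} \operatorname{atan}{\left(\frac{\sqrt{6} \theta}{3} \right)}}{3} + \frac{1}{2}

The proposed G(\theta) is checked by its d/d\theta: the result must match the given G'(\theta).
A general antiderivative is - \frac{2 \theta \log{\left(4 \theta^{2} + 6 \right)}}{3} + \frac{4 \theta}{3} - \frac{2 \sqrt{6} \operatorname{atan}{\left(\frac{\sqrt{6} \theta}{3} \right)}}{3} + C.
The condition gives C = - \frac{1}{6} + \frac{2 \sqrt{6} \operatorname{atan}{\left(\frac{\sqrt{6}}{6} \right)}}{3} + \frac{\log{\left(7 \right)}}{3} - (- \frac{2}{3} + \frac{2 \sqrt{6} \operatorname{atan}{\left(\frac{\sqrt{6}}{6} \right)}}{3} + \frac{\log{\left(7 \right)}}{3}) = \frac{1}{2}.
So G(\theta) = - \frac{2 \theta \log{\left(4 \theta^{2} + 6 \right)}}{3} + \frac{4 \theta}{3} - \frac{2 \sqrt{6} \operatorname{atan}{\left(\frac{\sqrt{6} \theta}{3} \right)}}{3} + \frac{1}{2}.
Check: d/d\theta[- \frac{2 \theta \log{\left(4 \theta^{2} + 6 \right)}}{3} + \frac{4 \theta}{3} - \frac{2 \sqrt{6} \operatorname{atan}{\left(\frac{\sqrt{6} \theta}{3} \right)}}{3} + \frac{1}{2}] = - \frac{2 \log{\left(2 \theta^{2} + 3 \right)}}{3} - \frac{2 \log{\left(2 \right)}}{3}, which equals G'(\theta).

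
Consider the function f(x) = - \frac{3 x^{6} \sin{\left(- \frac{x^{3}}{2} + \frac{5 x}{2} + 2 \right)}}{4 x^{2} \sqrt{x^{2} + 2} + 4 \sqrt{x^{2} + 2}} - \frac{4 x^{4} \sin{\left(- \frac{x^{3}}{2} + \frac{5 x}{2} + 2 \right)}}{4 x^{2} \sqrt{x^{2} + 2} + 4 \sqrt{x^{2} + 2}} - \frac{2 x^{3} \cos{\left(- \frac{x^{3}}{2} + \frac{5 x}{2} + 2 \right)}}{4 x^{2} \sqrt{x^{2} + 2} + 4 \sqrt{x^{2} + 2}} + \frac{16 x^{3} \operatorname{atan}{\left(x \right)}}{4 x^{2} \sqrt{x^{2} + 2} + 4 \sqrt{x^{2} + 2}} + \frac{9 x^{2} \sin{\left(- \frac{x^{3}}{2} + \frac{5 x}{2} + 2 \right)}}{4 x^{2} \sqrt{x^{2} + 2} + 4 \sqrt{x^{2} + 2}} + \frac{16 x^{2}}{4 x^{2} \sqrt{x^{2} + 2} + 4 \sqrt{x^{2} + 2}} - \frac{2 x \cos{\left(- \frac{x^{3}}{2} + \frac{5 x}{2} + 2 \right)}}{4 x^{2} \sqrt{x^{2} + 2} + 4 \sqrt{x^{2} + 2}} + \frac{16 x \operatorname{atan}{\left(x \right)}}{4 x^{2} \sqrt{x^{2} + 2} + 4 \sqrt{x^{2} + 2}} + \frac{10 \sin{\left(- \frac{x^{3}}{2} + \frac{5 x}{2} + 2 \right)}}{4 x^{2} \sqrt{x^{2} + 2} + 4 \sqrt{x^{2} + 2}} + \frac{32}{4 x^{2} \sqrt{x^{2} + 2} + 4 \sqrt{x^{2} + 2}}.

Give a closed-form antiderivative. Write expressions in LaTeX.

An antiderivative is F(x) = - \frac{\sqrt{x^{2} + 2} \cos{\left(- \frac{x^{3}}{2} + \frac{5 x}{2} + 2 \right)}}{2} + 4 \sqrt{x^{2} + 2} \operatorname{atan}{\left(x \right)}.

Recognize the product-rule pattern: f = u'v + uv' with u = - \sqrt{x^{2} + 2}, v = \frac{\cos{\left(- \frac{x^{3}}{2} + \frac{5 x}{2} + 2 \right)}}{2} - 4 \operatorname{atan}{\left(x \right)}, so integration by parts undoes it.
Check: d/dx[- \frac{\sqrt{x^{2} + 2} \cos{\left(- \frac{x^{3}}{2} + \frac{5 x}{2} + 2 \right)}}{2} + 4 \sqrt{x^{2} + 2} \operatorname{atan}{\left(x \right)}] = \frac{- 3 x^{6} \sin{\left(- \frac{x^{3}}{2} + \frac{5 x}{2} + 2 \right)} - 4 x^{4} \sin{\left(- \frac{x^{3}}{2} + \frac{5 x}{2} + 2 \right)} - 2 x^{3} \cos{\left(- \frac{x^{3}}{2} + \frac{5 x}{2} + 2 \right)} + 16 x^{3} \operatorname{atan}{\left(x \right)} + 9 x^{2} \sin{\left(- \frac{x^{3}}{2} + \frac{5 x}{2} + 2 \right)} + 16 x^{2} - 2 x \cos{\left(- \frac{x^{3}}{2} + \frac{5 x}{2} + 2 \right)} + 16 x \operatorname{atan}{\left(x \right)} + 10 \sin{\left(- \frac{x^{3}}{2} + \frac{5 x}{2} + 2 \right)} + 32}{4 x^{2} \sqrt{x^{2} + 2} + 4 \sqrt{x^{2} + 2}}, which equals f(x).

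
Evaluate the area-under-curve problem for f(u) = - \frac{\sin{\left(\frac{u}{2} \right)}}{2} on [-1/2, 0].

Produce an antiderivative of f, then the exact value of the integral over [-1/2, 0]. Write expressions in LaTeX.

Antiderivative: F(u) = \cos{\left(\frac{u}{2} \right)}; value = 1 - \cos{\left(\frac{1}{4} \right)}

An antiderivative F(u) passes only if d/du[F] lands on f(u) exactly.
F(u) = \cos{\left(\frac{u}{2} \right)} is an antiderivative of f.
Check: d/du[\cos{\left(\frac{u}{2} \right)}] = - \frac{\sin{\left(\frac{u}{2} \right)}}{2} = f(u).
F(0) = 1; F(-1/2) = \cos{\left(\frac{1}{4} \right)}.
Integral = F(0) - F(-1/2) = 1 - \cos{\left(\frac{1}{4} \right)}.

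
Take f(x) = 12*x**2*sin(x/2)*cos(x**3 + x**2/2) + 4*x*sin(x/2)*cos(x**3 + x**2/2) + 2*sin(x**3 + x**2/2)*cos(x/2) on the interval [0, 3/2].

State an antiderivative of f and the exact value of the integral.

Antiderivative: F(x) = 4*sin(x/2)*sin(x**3 + x**2/2); value = 4*sin(3/4)*sin(9/2)

Recognize the product-rule pattern: f = u'v + uv' with u = 4*sin(x/2), v = sin(x**3 + x**2/2), so integration by parts undoes it.
F(x) = 4*sin(x/2)*sin(x**3 + x**2/2) is an antiderivative of f.
Check: d/dx[4*sin(x/2)*sin(x**3 + x**2/2)] = 12*x**2*sin(x/2)*cos(x**3 + x**2/2) + 4*x*sin(x/2)*cos(x**3 + x**2/2) + 2*sin(x**3 + x**2/2)*cos(x/2) = f(x).
F(3/2) = 4*sin(3/4)*sin(9/2); F(0) = 0.
Integral = F(3/2) - F(0) = 4*sin(3/4)*sin(9/2).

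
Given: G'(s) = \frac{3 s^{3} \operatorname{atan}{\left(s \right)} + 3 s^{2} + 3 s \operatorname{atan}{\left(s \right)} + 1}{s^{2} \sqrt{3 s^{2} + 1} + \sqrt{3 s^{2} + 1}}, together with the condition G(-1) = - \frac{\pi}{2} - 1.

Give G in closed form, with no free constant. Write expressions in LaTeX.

G(s) = \sqrt{3 s^{2} + 1} \operatorname{atan}{\left(s \right)} - 1

G'(s) has the shape u'v + uv' for u = \sqrt{3 s^{2} + 1} and v = \operatorname{atan}{\left(s \right)} — it is the derivative of the product u*v.
A general antiderivative is \sqrt{3 s^{2} + 1} \operatorname{atan}{\left(s \right)} + C.
The condition gives C = - \frac{\pi}{2} - 1 - (- \frac{\pi}{2}) = -1.
So G(s) = \sqrt{3 s^{2} + 1} \operatorname{atan}{\left(s \right)} - 1.
Check: d/ds[\sqrt{3 s^{2} + 1} \operatorname{atan}{\left(s \right)} - 1] = \frac{3 s^{3} \operatorname{atan}{\left(s \right)} + 3 s^{2} + 3 s \operatorname{atan}{\left(s \right)} + 1}{s^{2} \sqrt{3 s^{2} + 1} + \sqrt{3 s^{2} + 1}} = G'(s).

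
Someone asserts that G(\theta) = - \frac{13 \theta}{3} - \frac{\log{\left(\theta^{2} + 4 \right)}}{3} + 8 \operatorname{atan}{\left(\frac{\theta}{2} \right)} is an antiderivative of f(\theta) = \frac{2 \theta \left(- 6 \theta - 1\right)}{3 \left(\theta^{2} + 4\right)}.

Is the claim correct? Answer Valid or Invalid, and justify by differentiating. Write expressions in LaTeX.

Invalid: d/d\theta[G] - f = - \frac{1}{3}, which is not 0.

d/d\theta[G] = \frac{- 13 \theta^{2} - 2 \theta - 4}{3 \theta^{2} + 12}
d/d\theta[G] - f(\theta) = - \frac{1}{3} != 0.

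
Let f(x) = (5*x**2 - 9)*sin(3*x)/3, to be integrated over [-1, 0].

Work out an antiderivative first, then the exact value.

A first test for any F(x): its x-derivative must equal f(x) identically.
F(x) = -5*x**2*cos(3*x)/9 + 10*x*sin(3*x)/27 + 91*cos(3*x)/81 is an antiderivative of f.
Check: d/dx[-5*x**2*cos(3*x)/9 + 10*x*sin(3*x)/27 + 91*cos(3*x)/81] = 5*x**2*sin(3*x)/3 - 3*sin(3*x), which equals f(x).
F(0) = 91/81; F(-1) = 46*cos(3)/81 + 10*sin(3)/27.
Integral = F(0) - F(-1) = -10*sin(3)/27 - 46*cos(3)/81 + 91/81.

Antiderivative: F(x) = -5*x**2*cos(3*x)/9 + 10*x*sin(3*x)/27 + 91*cos(3*x)/81; value = -10*sin(3)/27 - 46*cos(3)/81 + 91/81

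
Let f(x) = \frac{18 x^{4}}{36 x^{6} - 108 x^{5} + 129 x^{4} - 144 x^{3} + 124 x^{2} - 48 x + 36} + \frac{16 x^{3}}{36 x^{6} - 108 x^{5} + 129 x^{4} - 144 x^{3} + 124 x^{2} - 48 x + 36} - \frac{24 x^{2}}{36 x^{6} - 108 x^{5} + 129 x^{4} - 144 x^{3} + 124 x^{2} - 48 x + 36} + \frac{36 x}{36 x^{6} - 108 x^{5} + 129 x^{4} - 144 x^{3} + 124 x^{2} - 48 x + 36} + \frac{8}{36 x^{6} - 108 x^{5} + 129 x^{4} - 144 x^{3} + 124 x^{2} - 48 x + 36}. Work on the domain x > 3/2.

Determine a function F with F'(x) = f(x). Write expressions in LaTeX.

The integrand splits into summands that can be handled one at a time.
Check: d/dx[- \frac{1}{3 \left(\frac{3 x^{2}}{2} + 1\right)} - \frac{1}{2 x - 3}] = \frac{18 x^{4} + 16 x^{3} - 24 x^{2} + 36 x + 8}{36 x^{6} - 108 x^{5} + 129 x^{4} - 144 x^{3} + 124 x^{2} - 48 x + 36}, which equals f(x).

An antiderivative is F(x) = - \frac{1}{3 \left(\frac{3 x^{2}}{2} + 1\right)} - \frac{1}{2 x - 3}.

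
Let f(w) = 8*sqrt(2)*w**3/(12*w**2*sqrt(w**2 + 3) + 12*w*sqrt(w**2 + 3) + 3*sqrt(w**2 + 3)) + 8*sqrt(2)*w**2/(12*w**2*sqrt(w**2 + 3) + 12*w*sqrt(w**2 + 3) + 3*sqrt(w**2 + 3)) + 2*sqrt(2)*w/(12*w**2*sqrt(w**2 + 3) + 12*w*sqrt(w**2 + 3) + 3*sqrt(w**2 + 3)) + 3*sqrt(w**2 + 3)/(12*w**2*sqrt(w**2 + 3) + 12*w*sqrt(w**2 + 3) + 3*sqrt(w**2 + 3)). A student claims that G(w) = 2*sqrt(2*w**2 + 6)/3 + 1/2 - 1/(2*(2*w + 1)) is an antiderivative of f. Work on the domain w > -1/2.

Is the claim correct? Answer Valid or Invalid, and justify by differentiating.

d/dw[G] = (8*sqrt(2)*w**3 + 8*sqrt(2)*w**2 + 2*sqrt(2)*w + 3*sqrt(w**2 + 3))/(12*w**2*sqrt(w**2 + 3) + 12*w*sqrt(w**2 + 3) + 3*sqrt(w**2 + 3))
This equals f(w) exactly, so the claim holds.

Valid. The derivative of G reproduces f.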